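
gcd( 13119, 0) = 13119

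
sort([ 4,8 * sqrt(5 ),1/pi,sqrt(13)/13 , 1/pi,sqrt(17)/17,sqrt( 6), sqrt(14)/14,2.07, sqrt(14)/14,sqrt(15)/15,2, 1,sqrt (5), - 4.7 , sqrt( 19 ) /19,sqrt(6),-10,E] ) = [-10, - 4.7,sqrt(19)/19,sqrt( 17)/17,sqrt(15)/15, sqrt(14)/14, sqrt (14)/14,sqrt( 13 ) /13,1/pi,1/pi,1,2,2.07,sqrt(5 ), sqrt(6),sqrt(6) , E,4,8*sqrt( 5)]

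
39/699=13/233 = 0.06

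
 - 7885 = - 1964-5921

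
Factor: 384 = 2^7*3^1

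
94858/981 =96 + 682/981 = 96.70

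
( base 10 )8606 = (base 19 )14fi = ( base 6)103502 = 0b10000110011110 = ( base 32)8CU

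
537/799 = 537/799 = 0.67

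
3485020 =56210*62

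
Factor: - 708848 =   -  2^4*7^1 *6329^1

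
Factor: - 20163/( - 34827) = 11^1 * 19^( - 1)  =  11/19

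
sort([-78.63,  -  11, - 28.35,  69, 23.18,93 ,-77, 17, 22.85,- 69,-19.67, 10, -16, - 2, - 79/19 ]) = [ - 78.63,-77, - 69,-28.35 , - 19.67 , - 16,-11 ,-79/19 ,-2,10,17,22.85,23.18, 69, 93] 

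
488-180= 308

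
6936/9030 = 1156/1505 = 0.77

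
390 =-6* (-65)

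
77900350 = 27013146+50887204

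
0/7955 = 0=0.00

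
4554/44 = 207/2 = 103.50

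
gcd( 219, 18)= 3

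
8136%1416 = 1056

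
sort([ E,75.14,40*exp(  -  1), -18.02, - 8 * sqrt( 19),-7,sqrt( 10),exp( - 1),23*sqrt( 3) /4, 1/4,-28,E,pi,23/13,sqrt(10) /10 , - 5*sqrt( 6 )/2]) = [ - 8 * sqrt( 19), - 28, - 18.02,  -  7,  -  5*sqrt(6 )/2,  1/4,sqrt( 10) /10,exp( - 1 ),23/13,E,E,pi,sqrt ( 10),  23*sqrt( 3) /4 , 40*exp ( - 1),75.14]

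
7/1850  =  7/1850 = 0.00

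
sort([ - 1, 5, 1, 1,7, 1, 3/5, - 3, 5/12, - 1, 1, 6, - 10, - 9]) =[ - 10, - 9,-3, - 1,  -  1,5/12, 3/5, 1, 1, 1,1  ,  5 , 6 , 7 ]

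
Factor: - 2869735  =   - 5^1*11^1 * 52177^1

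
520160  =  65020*8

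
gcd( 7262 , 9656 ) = 2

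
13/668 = 13/668 =0.02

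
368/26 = 14 + 2/13 = 14.15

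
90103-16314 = 73789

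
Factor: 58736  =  2^4*3671^1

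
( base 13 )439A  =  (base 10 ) 9422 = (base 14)3610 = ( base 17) 1fa4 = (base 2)10010011001110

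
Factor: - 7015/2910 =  - 1403/582 = - 2^( - 1)* 3^ ( - 1)*23^1 * 61^1 * 97^(-1 ) 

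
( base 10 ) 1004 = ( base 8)1754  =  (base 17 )381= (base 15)46E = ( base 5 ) 13004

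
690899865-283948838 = 406951027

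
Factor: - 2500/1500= - 5/3  =  - 3^ (-1 )*5^1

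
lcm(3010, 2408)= 12040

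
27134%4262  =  1562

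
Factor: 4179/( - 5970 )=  -2^( - 1 ) * 5^(  -  1)*7^1 = - 7/10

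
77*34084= 2624468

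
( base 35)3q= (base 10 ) 131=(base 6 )335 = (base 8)203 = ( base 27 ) 4N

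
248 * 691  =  171368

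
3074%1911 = 1163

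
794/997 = 794/997 = 0.80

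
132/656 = 33/164 = 0.20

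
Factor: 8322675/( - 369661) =  -  3^1*5^2*110969^1*369661^( - 1 )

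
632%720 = 632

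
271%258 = 13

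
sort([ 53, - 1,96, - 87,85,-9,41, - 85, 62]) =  [ - 87, - 85,- 9, - 1,41, 53,62,85,96]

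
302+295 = 597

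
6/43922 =3/21961 = 0.00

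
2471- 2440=31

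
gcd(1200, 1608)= 24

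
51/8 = 51/8  =  6.38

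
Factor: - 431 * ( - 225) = 3^2 * 5^2*431^1 = 96975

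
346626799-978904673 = -632277874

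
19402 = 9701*2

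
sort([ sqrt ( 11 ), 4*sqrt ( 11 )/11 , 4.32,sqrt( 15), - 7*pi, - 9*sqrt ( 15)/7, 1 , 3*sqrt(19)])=[ - 7*pi, - 9*sqrt( 15 ) /7, 1, 4*sqrt(11 ) /11,sqrt(11),  sqrt (15 ),  4.32, 3 * sqrt(19) ]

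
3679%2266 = 1413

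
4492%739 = 58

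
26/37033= 26/37033 = 0.00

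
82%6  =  4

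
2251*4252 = 9571252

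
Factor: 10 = 2^1*5^1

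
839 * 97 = 81383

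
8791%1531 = 1136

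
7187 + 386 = 7573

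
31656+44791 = 76447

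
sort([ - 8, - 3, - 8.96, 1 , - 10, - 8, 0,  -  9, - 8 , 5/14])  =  [- 10, - 9,- 8.96, - 8,-8, - 8, - 3,0, 5/14,  1 ] 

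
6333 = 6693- 360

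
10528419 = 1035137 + 9493282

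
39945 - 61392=-21447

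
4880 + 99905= 104785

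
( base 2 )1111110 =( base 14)90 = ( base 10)126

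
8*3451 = 27608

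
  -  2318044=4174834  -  6492878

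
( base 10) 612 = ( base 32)J4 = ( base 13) 381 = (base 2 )1001100100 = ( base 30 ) kc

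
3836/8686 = 1918/4343 = 0.44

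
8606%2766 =308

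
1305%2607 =1305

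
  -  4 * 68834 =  - 275336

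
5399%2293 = 813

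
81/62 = 1 + 19/62 = 1.31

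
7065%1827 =1584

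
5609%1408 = 1385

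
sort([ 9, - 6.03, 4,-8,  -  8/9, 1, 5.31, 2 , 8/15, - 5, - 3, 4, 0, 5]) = [ - 8 ,  -  6.03,-5,-3 , - 8/9, 0, 8/15, 1, 2 , 4 , 4, 5,5.31,  9 ] 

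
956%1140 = 956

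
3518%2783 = 735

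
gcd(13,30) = 1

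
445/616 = 445/616= 0.72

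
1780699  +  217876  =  1998575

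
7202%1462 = 1354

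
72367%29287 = 13793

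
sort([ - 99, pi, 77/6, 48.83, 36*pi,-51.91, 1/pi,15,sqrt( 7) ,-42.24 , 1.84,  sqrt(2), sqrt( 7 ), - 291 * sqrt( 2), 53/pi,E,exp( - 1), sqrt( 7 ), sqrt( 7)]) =[ - 291* sqrt( 2), - 99, - 51.91, - 42.24, 1/pi , exp( - 1 ),sqrt(2), 1.84, sqrt ( 7), sqrt( 7),sqrt( 7), sqrt( 7),E,pi, 77/6, 15,53/pi, 48.83, 36*pi]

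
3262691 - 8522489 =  - 5259798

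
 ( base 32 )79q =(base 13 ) 3537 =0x1d3a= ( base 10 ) 7482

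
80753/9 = 80753/9 = 8972.56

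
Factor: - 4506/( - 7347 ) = 2^1*31^( - 1)*79^(-1 )*751^1 =1502/2449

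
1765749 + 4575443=6341192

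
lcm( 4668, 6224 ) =18672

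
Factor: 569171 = 37^1*15383^1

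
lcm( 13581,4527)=13581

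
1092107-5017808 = - 3925701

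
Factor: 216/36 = 2^1*3^1 = 6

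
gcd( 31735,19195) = 55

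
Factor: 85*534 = 2^1*3^1*5^1*17^1*89^1 = 45390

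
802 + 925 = 1727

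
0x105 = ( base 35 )7g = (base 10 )261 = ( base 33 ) 7u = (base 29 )90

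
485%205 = 75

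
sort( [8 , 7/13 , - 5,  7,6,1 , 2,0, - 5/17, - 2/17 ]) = [ -5, - 5/17,  -  2/17, 0,7/13, 1, 2, 6 , 7,8]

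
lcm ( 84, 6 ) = 84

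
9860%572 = 136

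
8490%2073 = 198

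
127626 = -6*( - 21271 ) 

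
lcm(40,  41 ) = 1640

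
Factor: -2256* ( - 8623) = 2^4*3^1*47^1*8623^1 =19453488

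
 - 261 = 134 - 395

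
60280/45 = 12056/9= 1339.56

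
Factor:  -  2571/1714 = - 2^ ( - 1)*3^1 = - 3/2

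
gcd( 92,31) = 1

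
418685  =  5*83737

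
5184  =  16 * 324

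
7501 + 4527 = 12028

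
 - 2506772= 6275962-8782734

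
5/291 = 5/291   =  0.02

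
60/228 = 5/19 = 0.26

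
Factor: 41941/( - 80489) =-41941^1*80489^( - 1 )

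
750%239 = 33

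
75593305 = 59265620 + 16327685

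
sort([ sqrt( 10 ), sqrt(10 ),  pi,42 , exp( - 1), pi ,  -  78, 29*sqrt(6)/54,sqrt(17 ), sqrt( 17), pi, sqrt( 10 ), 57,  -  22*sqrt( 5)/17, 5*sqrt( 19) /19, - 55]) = [ - 78, - 55, - 22*sqrt(5) /17,  exp( - 1),5 * sqrt ( 19)/19, 29*sqrt(6 ) /54,  pi, pi, pi, sqrt( 10 ) , sqrt ( 10), sqrt(10 ),sqrt( 17), sqrt(17 ),42, 57] 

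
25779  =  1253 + 24526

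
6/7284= 1/1214  =  0.00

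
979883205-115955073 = 863928132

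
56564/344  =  164 + 37/86 = 164.43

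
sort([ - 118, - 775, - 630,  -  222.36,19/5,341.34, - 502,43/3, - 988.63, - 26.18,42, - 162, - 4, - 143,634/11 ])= [-988.63, - 775, - 630,-502, - 222.36, - 162,-143, - 118, - 26.18, - 4,19/5, 43/3,42, 634/11,341.34]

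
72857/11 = 6623 + 4/11=6623.36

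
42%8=2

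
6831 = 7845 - 1014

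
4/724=1/181 = 0.01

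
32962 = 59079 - 26117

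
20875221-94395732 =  -73520511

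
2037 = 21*97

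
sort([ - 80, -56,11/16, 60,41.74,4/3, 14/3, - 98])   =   [  -  98, - 80 , - 56,11/16,4/3,14/3,41.74,60] 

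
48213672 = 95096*507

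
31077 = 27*1151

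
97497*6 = 584982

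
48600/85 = 9720/17 = 571.76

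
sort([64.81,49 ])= [ 49,64.81]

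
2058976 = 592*3478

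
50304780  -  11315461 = 38989319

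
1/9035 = 1/9035 = 0.00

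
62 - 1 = 61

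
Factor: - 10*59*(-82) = 2^2*5^1*41^1 *59^1 = 48380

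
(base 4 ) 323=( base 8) 73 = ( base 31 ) 1s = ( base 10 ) 59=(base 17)38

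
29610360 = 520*56943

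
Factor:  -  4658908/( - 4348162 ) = 2329454/2174081 =2^1* 7^( - 2)*13^( - 1)*29^1*3413^ ( - 1 ) *40163^1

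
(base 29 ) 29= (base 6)151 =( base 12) 57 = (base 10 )67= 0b1000011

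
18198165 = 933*19505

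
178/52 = 89/26  =  3.42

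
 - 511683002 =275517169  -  787200171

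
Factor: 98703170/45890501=2^1*5^1 * 73^( - 1 )*223^(-1 ) * 2819^( - 1 )*9870317^1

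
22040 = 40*551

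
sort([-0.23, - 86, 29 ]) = [ - 86, - 0.23 , 29]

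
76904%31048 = 14808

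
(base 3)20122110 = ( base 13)2289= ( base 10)4845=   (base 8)11355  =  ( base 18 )eh3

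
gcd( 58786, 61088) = 2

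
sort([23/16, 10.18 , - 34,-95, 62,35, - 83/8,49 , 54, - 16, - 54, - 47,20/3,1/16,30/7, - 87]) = [ - 95, - 87, - 54,-47 , - 34, - 16, - 83/8,1/16,23/16,30/7,20/3,10.18, 35, 49,54,62 ]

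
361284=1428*253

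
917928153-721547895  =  196380258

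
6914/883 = 7 + 733/883 = 7.83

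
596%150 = 146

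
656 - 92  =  564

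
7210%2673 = 1864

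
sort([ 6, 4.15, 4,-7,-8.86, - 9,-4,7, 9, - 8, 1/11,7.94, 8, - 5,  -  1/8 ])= [-9, -8.86, - 8,  -  7, - 5, - 4, - 1/8, 1/11, 4, 4.15, 6,  7, 7.94, 8, 9]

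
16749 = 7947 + 8802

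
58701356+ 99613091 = 158314447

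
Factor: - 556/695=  - 4/5 =- 2^2*5^( - 1)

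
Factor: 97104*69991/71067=2265468688/23689=2^4*7^1*17^2*23689^( - 1)*69991^1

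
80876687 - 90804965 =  - 9928278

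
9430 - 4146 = 5284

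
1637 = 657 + 980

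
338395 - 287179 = 51216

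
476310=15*31754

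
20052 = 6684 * 3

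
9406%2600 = 1606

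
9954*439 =4369806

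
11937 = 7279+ 4658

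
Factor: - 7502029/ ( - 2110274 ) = 2^(-1 )*1055137^( - 1)* 7502029^1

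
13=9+4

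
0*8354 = 0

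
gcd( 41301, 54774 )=9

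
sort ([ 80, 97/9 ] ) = [ 97/9,80 ]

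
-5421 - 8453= - 13874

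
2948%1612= 1336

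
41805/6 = 13935/2 = 6967.50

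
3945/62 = 3945/62 = 63.63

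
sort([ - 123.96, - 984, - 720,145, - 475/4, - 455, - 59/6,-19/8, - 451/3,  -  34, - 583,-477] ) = [ - 984,-720, - 583, - 477 ,  -  455,-451/3, -123.96, - 475/4, - 34, - 59/6 ,-19/8, 145 ] 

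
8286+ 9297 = 17583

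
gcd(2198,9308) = 2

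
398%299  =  99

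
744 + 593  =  1337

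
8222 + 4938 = 13160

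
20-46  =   - 26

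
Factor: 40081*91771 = 3678273451=149^1*269^1*91771^1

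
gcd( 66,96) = 6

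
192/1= 192 =192.00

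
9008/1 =9008=9008.00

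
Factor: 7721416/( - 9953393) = -2^3*283^( - 1)*35171^( - 1)*965177^1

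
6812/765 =8+ 692/765 = 8.90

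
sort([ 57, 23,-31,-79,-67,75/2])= [  -  79, - 67, - 31, 23,75/2, 57]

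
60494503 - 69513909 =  - 9019406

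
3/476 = 3/476 = 0.01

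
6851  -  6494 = 357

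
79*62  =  4898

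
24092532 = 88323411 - 64230879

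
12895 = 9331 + 3564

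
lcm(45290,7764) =271740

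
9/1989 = 1/221 = 0.00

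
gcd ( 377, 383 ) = 1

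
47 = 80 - 33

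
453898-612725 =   -  158827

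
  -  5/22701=-1 + 22696/22701 = - 0.00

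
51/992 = 51/992 = 0.05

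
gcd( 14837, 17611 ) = 1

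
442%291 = 151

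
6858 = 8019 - 1161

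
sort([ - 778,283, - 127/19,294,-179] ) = [  -  778,-179,-127/19,  283,294 ]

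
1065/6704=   1065/6704 = 0.16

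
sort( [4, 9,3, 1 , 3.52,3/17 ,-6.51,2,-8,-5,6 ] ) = [ - 8,  -  6.51,-5,3/17,  1,2,3,3.52, 4,6,9]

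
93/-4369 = -1 + 4276/4369=- 0.02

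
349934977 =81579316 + 268355661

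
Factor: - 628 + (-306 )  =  -2^1 * 467^1 = - 934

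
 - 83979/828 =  - 9331/92=- 101.42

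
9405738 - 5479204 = 3926534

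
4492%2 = 0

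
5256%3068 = 2188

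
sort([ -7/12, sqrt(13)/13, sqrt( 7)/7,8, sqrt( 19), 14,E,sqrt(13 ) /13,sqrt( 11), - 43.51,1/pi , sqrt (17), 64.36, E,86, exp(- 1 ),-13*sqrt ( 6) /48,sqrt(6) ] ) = [ - 43.51, - 13*sqrt(6) /48,-7/12,sqrt (13)/13,sqrt(13 ) /13,1/pi , exp( - 1),sqrt (7) /7,sqrt(6 ),E,E,sqrt (11), sqrt(17),sqrt(19),8, 14,64.36, 86] 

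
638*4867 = 3105146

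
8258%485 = 13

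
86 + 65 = 151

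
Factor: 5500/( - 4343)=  - 2^2*5^3*11^1*43^( - 1)*101^( - 1)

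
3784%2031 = 1753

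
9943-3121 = 6822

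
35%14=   7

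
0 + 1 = 1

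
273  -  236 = 37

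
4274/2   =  2137 = 2137.00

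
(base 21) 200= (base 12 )616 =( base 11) 732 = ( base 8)1562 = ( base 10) 882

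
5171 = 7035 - 1864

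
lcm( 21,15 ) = 105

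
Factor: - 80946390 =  - 2^1*3^1*5^1* 7^1*61^1*71^1*89^1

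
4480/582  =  7 + 203/291 =7.70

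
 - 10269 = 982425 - 992694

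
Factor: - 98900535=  - 3^1*5^1 * 6593369^1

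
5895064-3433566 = 2461498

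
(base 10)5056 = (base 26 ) 7CC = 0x13c0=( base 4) 1033000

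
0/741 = 0 = 0.00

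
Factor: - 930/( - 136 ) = 2^( - 2)*3^1*5^1 * 17^(  -  1)*31^1 = 465/68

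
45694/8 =22847/4= 5711.75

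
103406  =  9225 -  - 94181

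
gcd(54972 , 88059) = 3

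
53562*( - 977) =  - 52330074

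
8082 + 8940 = 17022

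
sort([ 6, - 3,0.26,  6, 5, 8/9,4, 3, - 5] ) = [-5,-3, 0.26,8/9, 3,4, 5, 6,6]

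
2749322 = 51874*53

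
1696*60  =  101760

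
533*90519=48246627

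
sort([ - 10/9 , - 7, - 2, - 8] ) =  [-8, - 7, - 2, -10/9 ] 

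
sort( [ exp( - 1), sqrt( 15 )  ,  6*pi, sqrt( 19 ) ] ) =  [exp( - 1),sqrt( 15) , sqrt( 19), 6*pi]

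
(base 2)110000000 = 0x180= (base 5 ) 3014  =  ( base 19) 114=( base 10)384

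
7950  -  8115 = -165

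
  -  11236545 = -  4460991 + -6775554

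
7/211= 7/211 = 0.03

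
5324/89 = 59 + 73/89 = 59.82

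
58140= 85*684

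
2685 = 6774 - 4089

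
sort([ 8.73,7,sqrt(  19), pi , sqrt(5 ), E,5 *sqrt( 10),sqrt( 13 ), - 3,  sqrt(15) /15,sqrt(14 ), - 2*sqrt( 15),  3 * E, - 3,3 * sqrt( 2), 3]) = [ - 2 * sqrt(15 ),  -  3, - 3, sqrt( 15 ) /15,sqrt ( 5) , E, 3,pi , sqrt( 13),sqrt(14), 3*sqrt(2),sqrt(19 ),7, 3*E, 8.73,  5*sqrt( 10)]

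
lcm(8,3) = 24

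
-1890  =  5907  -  7797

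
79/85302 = 79/85302 = 0.00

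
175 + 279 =454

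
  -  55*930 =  - 51150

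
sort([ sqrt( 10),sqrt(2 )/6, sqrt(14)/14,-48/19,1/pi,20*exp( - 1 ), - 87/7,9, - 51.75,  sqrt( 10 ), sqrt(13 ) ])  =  [ - 51.75,  -  87/7, - 48/19,sqrt(2) /6,sqrt( 14)/14,1/pi,sqrt(10 ),sqrt(10),sqrt(13 ), 20*exp(- 1), 9]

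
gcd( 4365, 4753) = 97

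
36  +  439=475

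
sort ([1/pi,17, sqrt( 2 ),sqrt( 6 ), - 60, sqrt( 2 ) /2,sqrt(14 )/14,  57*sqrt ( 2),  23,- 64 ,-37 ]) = [ - 64,- 60, - 37,sqrt( 14 )/14, 1/pi , sqrt( 2)/2,  sqrt( 2), sqrt( 6),17,23, 57*sqrt(2 )]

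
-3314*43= -142502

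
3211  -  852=2359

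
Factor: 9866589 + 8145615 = 18012204  =  2^2*3^2*7^2*10211^1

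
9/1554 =3/518 = 0.01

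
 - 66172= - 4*16543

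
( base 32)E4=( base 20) 12c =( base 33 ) DN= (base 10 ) 452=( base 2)111000100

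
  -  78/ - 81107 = 6/6239 = 0.00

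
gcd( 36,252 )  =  36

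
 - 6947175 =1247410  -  8194585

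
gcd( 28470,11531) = 13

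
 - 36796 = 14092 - 50888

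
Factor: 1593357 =3^1*139^1*3821^1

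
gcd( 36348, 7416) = 12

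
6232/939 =6 + 598/939=6.64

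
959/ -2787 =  - 959/2787 = -0.34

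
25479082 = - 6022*( - 4231)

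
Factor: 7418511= 3^2 *17^1*48487^1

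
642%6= 0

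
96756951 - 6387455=90369496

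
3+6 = 9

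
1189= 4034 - 2845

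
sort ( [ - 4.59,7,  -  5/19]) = [-4.59, - 5/19,7]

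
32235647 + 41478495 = 73714142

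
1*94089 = 94089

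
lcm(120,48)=240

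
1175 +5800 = 6975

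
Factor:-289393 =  - 13^1*113^1*197^1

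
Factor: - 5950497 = - 3^1*7^1*179^1*1583^1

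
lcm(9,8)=72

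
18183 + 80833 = 99016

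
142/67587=142/67587 =0.00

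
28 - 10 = 18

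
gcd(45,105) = 15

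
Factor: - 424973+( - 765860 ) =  - 1190833 = - 7^1*17^1*10007^1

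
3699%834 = 363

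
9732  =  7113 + 2619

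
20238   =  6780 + 13458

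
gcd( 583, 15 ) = 1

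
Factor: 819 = 3^2*7^1 *13^1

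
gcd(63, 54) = 9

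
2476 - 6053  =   - 3577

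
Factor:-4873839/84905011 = -3^1*29^( - 1 )*61^1*1049^( - 1 )*2791^(- 1 )*26633^1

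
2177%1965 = 212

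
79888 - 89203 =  - 9315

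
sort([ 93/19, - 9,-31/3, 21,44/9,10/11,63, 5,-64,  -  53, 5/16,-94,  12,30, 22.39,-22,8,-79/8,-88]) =[-94,-88, - 64, - 53, - 22,-31/3,  -  79/8, - 9, 5/16 , 10/11  ,  44/9,  93/19,  5, 8,12, 21, 22.39, 30,63 ]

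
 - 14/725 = -14/725 = - 0.02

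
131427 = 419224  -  287797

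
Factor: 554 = 2^1*277^1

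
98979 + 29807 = 128786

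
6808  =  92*74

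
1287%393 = 108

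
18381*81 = 1488861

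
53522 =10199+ 43323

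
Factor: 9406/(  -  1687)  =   - 2^1*7^( - 1)*241^( -1)*4703^1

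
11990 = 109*110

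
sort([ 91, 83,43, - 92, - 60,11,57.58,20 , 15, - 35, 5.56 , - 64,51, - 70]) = [  -  92, - 70,-64,-60,-35, 5.56,11,  15,20, 43,51,57.58,83, 91] 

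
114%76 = 38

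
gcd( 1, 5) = 1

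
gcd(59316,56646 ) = 6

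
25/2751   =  25/2751 = 0.01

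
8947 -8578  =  369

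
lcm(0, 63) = 0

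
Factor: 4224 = 2^7 * 3^1*11^1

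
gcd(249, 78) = 3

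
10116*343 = 3469788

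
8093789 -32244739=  - 24150950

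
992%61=16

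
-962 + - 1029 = -1991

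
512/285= 512/285=1.80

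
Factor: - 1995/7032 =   -  665/2344 = -2^(  -  3)*5^1*7^1*19^1*293^(  -  1)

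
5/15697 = 5/15697 = 0.00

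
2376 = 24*99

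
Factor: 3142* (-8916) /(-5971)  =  28014072/5971  =  2^3 * 3^1*7^ ( - 1)*743^1 * 853^(-1)* 1571^1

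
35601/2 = 17800+1/2 = 17800.50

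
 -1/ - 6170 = 1/6170 =0.00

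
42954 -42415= 539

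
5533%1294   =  357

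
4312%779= 417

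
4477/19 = 235 + 12/19 =235.63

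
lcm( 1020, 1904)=28560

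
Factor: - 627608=-2^3*19^1 * 4129^1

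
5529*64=353856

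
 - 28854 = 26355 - 55209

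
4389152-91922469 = -87533317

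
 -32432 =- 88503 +56071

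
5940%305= 145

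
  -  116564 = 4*( - 29141 )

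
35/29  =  1 + 6/29 = 1.21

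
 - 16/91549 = - 16/91549 = - 0.00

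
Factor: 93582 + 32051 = 73^1 * 1721^1=125633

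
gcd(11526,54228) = 6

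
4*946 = 3784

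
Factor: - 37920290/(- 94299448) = 18960145/47149724 = 2^ (  -  2 )*5^1*23^( - 1 )*512497^( - 1 )*3792029^1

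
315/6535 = 63/1307 = 0.05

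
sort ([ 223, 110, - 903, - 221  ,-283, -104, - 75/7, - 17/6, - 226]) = [- 903, - 283,-226 , - 221,-104, - 75/7,-17/6, 110, 223]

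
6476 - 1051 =5425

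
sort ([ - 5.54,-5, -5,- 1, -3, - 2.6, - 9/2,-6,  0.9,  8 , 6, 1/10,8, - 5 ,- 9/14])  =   [-6, - 5.54, - 5,-5, - 5,  -  9/2, - 3,  -  2.6 , - 1, - 9/14,1/10,0.9,6, 8,  8]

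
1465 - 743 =722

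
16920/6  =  2820 = 2820.00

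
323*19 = 6137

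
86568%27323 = 4599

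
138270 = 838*165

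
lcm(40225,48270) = 241350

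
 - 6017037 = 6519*(-923 ) 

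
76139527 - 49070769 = 27068758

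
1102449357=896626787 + 205822570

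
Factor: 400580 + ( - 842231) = -3^1*7^1*21031^1 = -  441651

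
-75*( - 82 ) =6150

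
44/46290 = 22/23145 = 0.00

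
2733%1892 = 841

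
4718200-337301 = 4380899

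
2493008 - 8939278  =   - 6446270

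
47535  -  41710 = 5825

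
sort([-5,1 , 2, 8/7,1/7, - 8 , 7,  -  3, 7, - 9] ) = [-9, - 8,-5, - 3,1/7,1,8/7, 2,7, 7 ]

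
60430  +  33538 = 93968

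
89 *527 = 46903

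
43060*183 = 7879980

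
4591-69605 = -65014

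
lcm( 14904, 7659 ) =551448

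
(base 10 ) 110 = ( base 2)1101110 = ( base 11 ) a0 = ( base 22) 50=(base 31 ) 3h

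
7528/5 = 7528/5 = 1505.60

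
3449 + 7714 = 11163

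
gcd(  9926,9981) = 1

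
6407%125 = 32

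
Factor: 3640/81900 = 2/45=2^1*3^(-2 ) * 5^( - 1 ) 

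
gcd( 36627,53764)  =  1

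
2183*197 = 430051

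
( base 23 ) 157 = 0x28b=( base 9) 803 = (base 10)651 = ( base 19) 1f5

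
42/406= 3/29 = 0.10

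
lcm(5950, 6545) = 65450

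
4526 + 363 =4889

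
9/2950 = 9/2950 = 0.00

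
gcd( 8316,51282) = 1386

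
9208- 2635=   6573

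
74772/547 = 136 + 380/547 = 136.69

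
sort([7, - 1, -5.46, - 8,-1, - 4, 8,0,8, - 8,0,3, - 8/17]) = [ -8, - 8,  -  5.46, - 4,  -  1, - 1, - 8/17, 0,0, 3, 7 , 8, 8]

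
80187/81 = 26729/27 = 989.96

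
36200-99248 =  - 63048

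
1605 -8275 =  - 6670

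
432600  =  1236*350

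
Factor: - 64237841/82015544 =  - 2^ ( - 3 )*13^(-1) * 19^1*157^(-1 )*173^1 * 5023^( - 1)*19543^1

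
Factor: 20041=7^2* 409^1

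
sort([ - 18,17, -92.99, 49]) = [ - 92.99, - 18,17,  49]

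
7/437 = 7/437 = 0.02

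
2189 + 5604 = 7793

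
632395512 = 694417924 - 62022412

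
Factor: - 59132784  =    -  2^4*3^1*173^1*7121^1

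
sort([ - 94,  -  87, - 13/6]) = [ - 94, - 87,-13/6]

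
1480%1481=1480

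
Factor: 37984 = 2^5 * 1187^1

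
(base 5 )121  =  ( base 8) 44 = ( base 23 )1D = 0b100100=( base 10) 36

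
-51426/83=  - 620  +  34/83 = - 619.59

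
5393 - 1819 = 3574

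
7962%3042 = 1878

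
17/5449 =17/5449 = 0.00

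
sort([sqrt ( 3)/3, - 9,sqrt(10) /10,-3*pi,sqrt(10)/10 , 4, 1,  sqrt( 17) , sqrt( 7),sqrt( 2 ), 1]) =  [ - 3*pi,-9,sqrt( 10 )/10 , sqrt( 10 )/10, sqrt(3) /3, 1,1,  sqrt(2 ), sqrt( 7),4, sqrt(17 )]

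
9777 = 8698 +1079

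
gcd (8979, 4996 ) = 1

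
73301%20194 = 12719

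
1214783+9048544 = 10263327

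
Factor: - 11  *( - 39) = 3^1*11^1*13^1=429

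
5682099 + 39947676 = 45629775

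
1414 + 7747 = 9161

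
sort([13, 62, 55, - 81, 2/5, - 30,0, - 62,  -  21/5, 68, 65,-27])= [ - 81, - 62, - 30, - 27, - 21/5, 0,2/5, 13, 55, 62,  65, 68] 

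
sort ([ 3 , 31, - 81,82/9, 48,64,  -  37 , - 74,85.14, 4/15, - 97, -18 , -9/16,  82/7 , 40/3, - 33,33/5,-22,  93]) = [- 97,-81, -74, - 37, - 33,-22,-18, - 9/16,4/15,  3,  33/5,82/9,82/7,40/3,31 , 48,64,85.14, 93]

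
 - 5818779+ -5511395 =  -11330174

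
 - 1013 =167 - 1180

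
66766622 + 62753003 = 129519625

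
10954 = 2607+8347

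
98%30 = 8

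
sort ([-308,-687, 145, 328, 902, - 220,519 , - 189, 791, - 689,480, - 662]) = [  -  689, - 687, - 662, - 308, - 220,  -  189, 145, 328 , 480,519, 791, 902]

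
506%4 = 2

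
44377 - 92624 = - 48247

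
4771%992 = 803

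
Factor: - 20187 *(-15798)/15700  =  2^(-1) * 3^3*5^( - 2)*157^ ( - 1)*2243^1*  2633^1  =  159457113/7850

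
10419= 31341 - 20922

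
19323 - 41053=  - 21730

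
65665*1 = 65665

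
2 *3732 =7464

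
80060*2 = 160120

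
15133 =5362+9771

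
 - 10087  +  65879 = 55792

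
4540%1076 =236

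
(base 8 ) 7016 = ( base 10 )3598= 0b111000001110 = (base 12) 20BA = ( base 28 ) 4GE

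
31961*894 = 28573134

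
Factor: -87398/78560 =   -  89/80 = -2^( - 4 ) * 5^( - 1 )*89^1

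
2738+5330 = 8068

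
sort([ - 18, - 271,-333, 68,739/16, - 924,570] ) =[ - 924, - 333, - 271, - 18,739/16, 68,570]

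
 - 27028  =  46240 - 73268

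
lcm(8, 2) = 8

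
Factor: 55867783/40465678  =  2^ ( - 1 ) * 11^ ( - 1 )*17^( - 1) *257^(  -  1)*421^(-1)*1549^1*36067^1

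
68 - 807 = -739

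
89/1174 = 89/1174 = 0.08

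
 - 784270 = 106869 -891139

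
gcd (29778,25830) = 42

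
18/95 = 18/95 = 0.19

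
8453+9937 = 18390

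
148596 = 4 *37149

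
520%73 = 9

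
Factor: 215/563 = 5^1*43^1*563^( - 1 ) 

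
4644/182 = 2322/91 =25.52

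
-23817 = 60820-84637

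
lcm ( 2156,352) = 17248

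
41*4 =164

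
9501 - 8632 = 869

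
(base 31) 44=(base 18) 72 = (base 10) 128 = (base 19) 6e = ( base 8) 200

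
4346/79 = 55 + 1/79 = 55.01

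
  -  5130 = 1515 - 6645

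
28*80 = 2240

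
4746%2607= 2139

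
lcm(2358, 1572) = 4716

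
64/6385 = 64/6385= 0.01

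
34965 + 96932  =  131897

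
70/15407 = 10/2201 =0.00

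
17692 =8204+9488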